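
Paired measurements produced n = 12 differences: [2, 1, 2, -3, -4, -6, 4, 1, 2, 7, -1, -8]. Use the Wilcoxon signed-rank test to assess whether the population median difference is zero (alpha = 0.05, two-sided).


Step 1: Drop any zero differences (none here) and take |d_i|.
|d| = [2, 1, 2, 3, 4, 6, 4, 1, 2, 7, 1, 8]
Step 2: Midrank |d_i| (ties get averaged ranks).
ranks: |2|->5, |1|->2, |2|->5, |3|->7, |4|->8.5, |6|->10, |4|->8.5, |1|->2, |2|->5, |7|->11, |1|->2, |8|->12
Step 3: Attach original signs; sum ranks with positive sign and with negative sign.
W+ = 5 + 2 + 5 + 8.5 + 2 + 5 + 11 = 38.5
W- = 7 + 8.5 + 10 + 2 + 12 = 39.5
(Check: W+ + W- = 78 should equal n(n+1)/2 = 78.)
Step 4: Test statistic W = min(W+, W-) = 38.5.
Step 5: Ties in |d|, so use the tie-corrected normal approximation.
        E[W] = n(n+1)/4 = 12*13/4 = 39.
        Tie groups: |d|=1 (t=3), |d|=2 (t=3), |d|=4 (t=2); sum(t^3 - t) = 54.
        Var[W] = n(n+1)(2n+1)/24 - sum(t^3-t)/48 = 3900/24 - 54/48 = 161.375.
        z = (W - E[W]) / sqrt(Var[W]) = (38.5 - 39) / 12.7033 = -0.0394.
        Two-sided p = 2*Phi(z) = 0.968604.
Step 6: alpha = 0.05. fail to reject H0.

W+ = 38.5, W- = 39.5, W = min = 38.5, p = 0.968604, fail to reject H0.


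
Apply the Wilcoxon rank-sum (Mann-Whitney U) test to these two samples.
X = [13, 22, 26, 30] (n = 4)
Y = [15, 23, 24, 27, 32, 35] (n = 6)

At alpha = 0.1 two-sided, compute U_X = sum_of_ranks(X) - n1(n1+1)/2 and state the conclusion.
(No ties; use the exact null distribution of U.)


Step 1: Combine and sort all 10 observations; assign midranks.
sorted (value, group): (13,X), (15,Y), (22,X), (23,Y), (24,Y), (26,X), (27,Y), (30,X), (32,Y), (35,Y)
ranks: 13->1, 15->2, 22->3, 23->4, 24->5, 26->6, 27->7, 30->8, 32->9, 35->10
Step 2: Rank sum for X: R1 = 1 + 3 + 6 + 8 = 18.
Step 3: U_X = R1 - n1(n1+1)/2 = 18 - 4*5/2 = 18 - 10 = 8.
       U_Y = n1*n2 - U_X = 24 - 8 = 16.
Step 4: No ties, so the exact null distribution of U (based on enumerating the C(10,4) = 210 equally likely rank assignments) gives the two-sided p-value.
Step 5: p-value = 0.476190; compare to alpha = 0.1. fail to reject H0.

U_X = 8, p = 0.476190, fail to reject H0 at alpha = 0.1.


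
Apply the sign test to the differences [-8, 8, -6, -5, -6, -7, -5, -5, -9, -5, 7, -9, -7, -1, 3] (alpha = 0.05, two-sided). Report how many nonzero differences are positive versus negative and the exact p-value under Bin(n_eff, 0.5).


Step 1: Discard zero differences. Original n = 15; n_eff = number of nonzero differences = 15.
Nonzero differences (with sign): -8, +8, -6, -5, -6, -7, -5, -5, -9, -5, +7, -9, -7, -1, +3
Step 2: Count signs: positive = 3, negative = 12.
Step 3: Under H0: P(positive) = 0.5, so the number of positives S ~ Bin(15, 0.5).
Step 4: Two-sided exact p-value = sum of Bin(15,0.5) probabilities at or below the observed probability = 0.035156.
Step 5: alpha = 0.05. reject H0.

n_eff = 15, pos = 3, neg = 12, p = 0.035156, reject H0.


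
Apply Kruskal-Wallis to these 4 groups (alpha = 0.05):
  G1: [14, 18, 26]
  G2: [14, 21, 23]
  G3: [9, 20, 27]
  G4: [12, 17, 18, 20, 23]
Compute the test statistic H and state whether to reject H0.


Step 1: Combine all N = 14 observations and assign midranks.
sorted (value, group, rank): (9,G3,1), (12,G4,2), (14,G1,3.5), (14,G2,3.5), (17,G4,5), (18,G1,6.5), (18,G4,6.5), (20,G3,8.5), (20,G4,8.5), (21,G2,10), (23,G2,11.5), (23,G4,11.5), (26,G1,13), (27,G3,14)
Step 2: Sum ranks within each group.
R_1 = 23 (n_1 = 3)
R_2 = 25 (n_2 = 3)
R_3 = 23.5 (n_3 = 3)
R_4 = 33.5 (n_4 = 5)
Step 3: H = 12/(N(N+1)) * sum(R_i^2/n_i) - 3(N+1)
     = 12/(14*15) * (23^2/3 + 25^2/3 + 23.5^2/3 + 33.5^2/5) - 3*15
     = 0.057143 * 793.2 - 45
     = 0.325714.
Step 4: Ties present; correction factor C = 1 - 24/(14^3 - 14) = 0.991209. Corrected H = 0.325714 / 0.991209 = 0.328603.
Step 5: Under H0, H ~ chi^2(3); p-value = 0.954562.
Step 6: alpha = 0.05. fail to reject H0.

H = 0.3286, df = 3, p = 0.954562, fail to reject H0.


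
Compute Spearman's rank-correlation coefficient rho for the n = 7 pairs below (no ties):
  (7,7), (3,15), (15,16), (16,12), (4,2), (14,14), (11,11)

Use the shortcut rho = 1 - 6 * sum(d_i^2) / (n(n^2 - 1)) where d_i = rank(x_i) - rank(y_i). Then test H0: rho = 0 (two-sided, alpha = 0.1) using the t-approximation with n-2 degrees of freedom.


Step 1: Rank x and y separately (midranks; no ties here).
rank(x): 7->3, 3->1, 15->6, 16->7, 4->2, 14->5, 11->4
rank(y): 7->2, 15->6, 16->7, 12->4, 2->1, 14->5, 11->3
Step 2: d_i = R_x(i) - R_y(i); compute d_i^2.
  (3-2)^2=1, (1-6)^2=25, (6-7)^2=1, (7-4)^2=9, (2-1)^2=1, (5-5)^2=0, (4-3)^2=1
sum(d^2) = 38.
Step 3: rho = 1 - 6*38 / (7*(7^2 - 1)) = 1 - 228/336 = 0.321429.
Step 4: Under H0, t = rho * sqrt((n-2)/(1-rho^2)) = 0.7590 ~ t(5).
Step 5: Two-sided p-value from the t-distribution with 5 df = 0.482072.
Step 6: alpha = 0.1. fail to reject H0.

rho = 0.3214, p = 0.482072, fail to reject H0 at alpha = 0.1.


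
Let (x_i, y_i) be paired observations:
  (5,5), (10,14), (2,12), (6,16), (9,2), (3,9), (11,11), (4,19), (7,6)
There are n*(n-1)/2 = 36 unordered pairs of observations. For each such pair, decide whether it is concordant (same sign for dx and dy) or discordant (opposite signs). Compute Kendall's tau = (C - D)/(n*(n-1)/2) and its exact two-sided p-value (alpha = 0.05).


Step 1: Enumerate the 36 unordered pairs (i,j) with i<j and classify each by sign(x_j-x_i) * sign(y_j-y_i).
  (1,2):dx=+5,dy=+9->C; (1,3):dx=-3,dy=+7->D; (1,4):dx=+1,dy=+11->C; (1,5):dx=+4,dy=-3->D
  (1,6):dx=-2,dy=+4->D; (1,7):dx=+6,dy=+6->C; (1,8):dx=-1,dy=+14->D; (1,9):dx=+2,dy=+1->C
  (2,3):dx=-8,dy=-2->C; (2,4):dx=-4,dy=+2->D; (2,5):dx=-1,dy=-12->C; (2,6):dx=-7,dy=-5->C
  (2,7):dx=+1,dy=-3->D; (2,8):dx=-6,dy=+5->D; (2,9):dx=-3,dy=-8->C; (3,4):dx=+4,dy=+4->C
  (3,5):dx=+7,dy=-10->D; (3,6):dx=+1,dy=-3->D; (3,7):dx=+9,dy=-1->D; (3,8):dx=+2,dy=+7->C
  (3,9):dx=+5,dy=-6->D; (4,5):dx=+3,dy=-14->D; (4,6):dx=-3,dy=-7->C; (4,7):dx=+5,dy=-5->D
  (4,8):dx=-2,dy=+3->D; (4,9):dx=+1,dy=-10->D; (5,6):dx=-6,dy=+7->D; (5,7):dx=+2,dy=+9->C
  (5,8):dx=-5,dy=+17->D; (5,9):dx=-2,dy=+4->D; (6,7):dx=+8,dy=+2->C; (6,8):dx=+1,dy=+10->C
  (6,9):dx=+4,dy=-3->D; (7,8):dx=-7,dy=+8->D; (7,9):dx=-4,dy=-5->C; (8,9):dx=+3,dy=-13->D
Step 2: C = 15, D = 21, total pairs = 36.
Step 3: tau = (C - D)/(n(n-1)/2) = (15 - 21)/36 = -0.166667.
Step 4: Exact two-sided p-value (enumerate n! = 362880 permutations of y under H0): p = 0.612202.
Step 5: alpha = 0.05. fail to reject H0.

tau_b = -0.1667 (C=15, D=21), p = 0.612202, fail to reject H0.


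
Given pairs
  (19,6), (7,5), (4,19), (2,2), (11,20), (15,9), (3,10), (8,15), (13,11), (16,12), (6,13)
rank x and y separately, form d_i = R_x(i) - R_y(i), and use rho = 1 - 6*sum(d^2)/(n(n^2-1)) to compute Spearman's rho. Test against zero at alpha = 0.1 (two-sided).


Step 1: Rank x and y separately (midranks; no ties here).
rank(x): 19->11, 7->5, 4->3, 2->1, 11->7, 15->9, 3->2, 8->6, 13->8, 16->10, 6->4
rank(y): 6->3, 5->2, 19->10, 2->1, 20->11, 9->4, 10->5, 15->9, 11->6, 12->7, 13->8
Step 2: d_i = R_x(i) - R_y(i); compute d_i^2.
  (11-3)^2=64, (5-2)^2=9, (3-10)^2=49, (1-1)^2=0, (7-11)^2=16, (9-4)^2=25, (2-5)^2=9, (6-9)^2=9, (8-6)^2=4, (10-7)^2=9, (4-8)^2=16
sum(d^2) = 210.
Step 3: rho = 1 - 6*210 / (11*(11^2 - 1)) = 1 - 1260/1320 = 0.045455.
Step 4: Under H0, t = rho * sqrt((n-2)/(1-rho^2)) = 0.1365 ~ t(9).
Step 5: Two-sided p-value from the t-distribution with 9 df = 0.894427.
Step 6: alpha = 0.1. fail to reject H0.

rho = 0.0455, p = 0.894427, fail to reject H0 at alpha = 0.1.


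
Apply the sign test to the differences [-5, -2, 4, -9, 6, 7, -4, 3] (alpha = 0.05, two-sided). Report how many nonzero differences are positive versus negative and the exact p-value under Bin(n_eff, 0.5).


Step 1: Discard zero differences. Original n = 8; n_eff = number of nonzero differences = 8.
Nonzero differences (with sign): -5, -2, +4, -9, +6, +7, -4, +3
Step 2: Count signs: positive = 4, negative = 4.
Step 3: Under H0: P(positive) = 0.5, so the number of positives S ~ Bin(8, 0.5).
Step 4: Two-sided exact p-value = sum of Bin(8,0.5) probabilities at or below the observed probability = 1.000000.
Step 5: alpha = 0.05. fail to reject H0.

n_eff = 8, pos = 4, neg = 4, p = 1.000000, fail to reject H0.


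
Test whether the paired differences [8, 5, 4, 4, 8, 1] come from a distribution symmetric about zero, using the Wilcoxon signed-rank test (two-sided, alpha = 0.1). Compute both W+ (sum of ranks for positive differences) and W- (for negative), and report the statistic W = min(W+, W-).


Step 1: Drop any zero differences (none here) and take |d_i|.
|d| = [8, 5, 4, 4, 8, 1]
Step 2: Midrank |d_i| (ties get averaged ranks).
ranks: |8|->5.5, |5|->4, |4|->2.5, |4|->2.5, |8|->5.5, |1|->1
Step 3: Attach original signs; sum ranks with positive sign and with negative sign.
W+ = 5.5 + 4 + 2.5 + 2.5 + 5.5 + 1 = 21
W- = 0 = 0
(Check: W+ + W- = 21 should equal n(n+1)/2 = 21.)
Step 4: Test statistic W = min(W+, W-) = 0.
Step 5: Ties in |d|, so use the tie-corrected normal approximation.
        E[W] = n(n+1)/4 = 6*7/4 = 10.5.
        Tie groups: |d|=4 (t=2), |d|=8 (t=2); sum(t^3 - t) = 12.
        Var[W] = n(n+1)(2n+1)/24 - sum(t^3-t)/48 = 546/24 - 12/48 = 22.5.
        z = (W - E[W]) / sqrt(Var[W]) = (0 - 10.5) / 4.7434 = -2.2136.
        Two-sided p = 2*Phi(z) = 0.026857.
Step 6: alpha = 0.1. reject H0.

W+ = 21, W- = 0, W = min = 0, p = 0.026857, reject H0.


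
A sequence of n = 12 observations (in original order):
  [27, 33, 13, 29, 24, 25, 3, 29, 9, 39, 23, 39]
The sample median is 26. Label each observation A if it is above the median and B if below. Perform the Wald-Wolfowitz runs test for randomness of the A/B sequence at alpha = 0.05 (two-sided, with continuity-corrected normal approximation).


Step 1: Compute median = 26; label A = above, B = below.
Labels in order: AABABBBABABA  (n_A = 6, n_B = 6)
Step 2: Count runs R = 9.
Step 3: Under H0 (random ordering), E[R] = 2*n_A*n_B/(n_A+n_B) + 1 = 2*6*6/12 + 1 = 7.0000.
        Var[R] = 2*n_A*n_B*(2*n_A*n_B - n_A - n_B) / ((n_A+n_B)^2 * (n_A+n_B-1)) = 4320/1584 = 2.7273.
        SD[R] = 1.6514.
Step 4: Continuity-corrected z = (R - 0.5 - E[R]) / SD[R] = (9 - 0.5 - 7.0000) / 1.6514 = 0.9083.
Step 5: Two-sided p-value via normal approximation = 2*(1 - Phi(|z|)) = 0.363722.
Step 6: alpha = 0.05. fail to reject H0.

R = 9, z = 0.9083, p = 0.363722, fail to reject H0.


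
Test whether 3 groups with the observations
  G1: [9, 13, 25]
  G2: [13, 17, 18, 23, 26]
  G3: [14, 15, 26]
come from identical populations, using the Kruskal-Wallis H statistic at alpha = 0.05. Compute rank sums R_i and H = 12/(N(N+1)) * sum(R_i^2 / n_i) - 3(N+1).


Step 1: Combine all N = 11 observations and assign midranks.
sorted (value, group, rank): (9,G1,1), (13,G1,2.5), (13,G2,2.5), (14,G3,4), (15,G3,5), (17,G2,6), (18,G2,7), (23,G2,8), (25,G1,9), (26,G2,10.5), (26,G3,10.5)
Step 2: Sum ranks within each group.
R_1 = 12.5 (n_1 = 3)
R_2 = 34 (n_2 = 5)
R_3 = 19.5 (n_3 = 3)
Step 3: H = 12/(N(N+1)) * sum(R_i^2/n_i) - 3(N+1)
     = 12/(11*12) * (12.5^2/3 + 34^2/5 + 19.5^2/3) - 3*12
     = 0.090909 * 410.033 - 36
     = 1.275758.
Step 4: Ties present; correction factor C = 1 - 12/(11^3 - 11) = 0.990909. Corrected H = 1.275758 / 0.990909 = 1.287462.
Step 5: Under H0, H ~ chi^2(2); p-value = 0.525329.
Step 6: alpha = 0.05. fail to reject H0.

H = 1.2875, df = 2, p = 0.525329, fail to reject H0.


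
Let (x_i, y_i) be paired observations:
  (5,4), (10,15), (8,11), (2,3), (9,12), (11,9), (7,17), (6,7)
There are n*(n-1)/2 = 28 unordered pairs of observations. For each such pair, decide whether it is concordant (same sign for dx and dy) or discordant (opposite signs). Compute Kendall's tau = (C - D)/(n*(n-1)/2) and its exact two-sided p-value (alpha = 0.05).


Step 1: Enumerate the 28 unordered pairs (i,j) with i<j and classify each by sign(x_j-x_i) * sign(y_j-y_i).
  (1,2):dx=+5,dy=+11->C; (1,3):dx=+3,dy=+7->C; (1,4):dx=-3,dy=-1->C; (1,5):dx=+4,dy=+8->C
  (1,6):dx=+6,dy=+5->C; (1,7):dx=+2,dy=+13->C; (1,8):dx=+1,dy=+3->C; (2,3):dx=-2,dy=-4->C
  (2,4):dx=-8,dy=-12->C; (2,5):dx=-1,dy=-3->C; (2,6):dx=+1,dy=-6->D; (2,7):dx=-3,dy=+2->D
  (2,8):dx=-4,dy=-8->C; (3,4):dx=-6,dy=-8->C; (3,5):dx=+1,dy=+1->C; (3,6):dx=+3,dy=-2->D
  (3,7):dx=-1,dy=+6->D; (3,8):dx=-2,dy=-4->C; (4,5):dx=+7,dy=+9->C; (4,6):dx=+9,dy=+6->C
  (4,7):dx=+5,dy=+14->C; (4,8):dx=+4,dy=+4->C; (5,6):dx=+2,dy=-3->D; (5,7):dx=-2,dy=+5->D
  (5,8):dx=-3,dy=-5->C; (6,7):dx=-4,dy=+8->D; (6,8):dx=-5,dy=-2->C; (7,8):dx=-1,dy=-10->C
Step 2: C = 21, D = 7, total pairs = 28.
Step 3: tau = (C - D)/(n(n-1)/2) = (21 - 7)/28 = 0.500000.
Step 4: Exact two-sided p-value (enumerate n! = 40320 permutations of y under H0): p = 0.108681.
Step 5: alpha = 0.05. fail to reject H0.

tau_b = 0.5000 (C=21, D=7), p = 0.108681, fail to reject H0.


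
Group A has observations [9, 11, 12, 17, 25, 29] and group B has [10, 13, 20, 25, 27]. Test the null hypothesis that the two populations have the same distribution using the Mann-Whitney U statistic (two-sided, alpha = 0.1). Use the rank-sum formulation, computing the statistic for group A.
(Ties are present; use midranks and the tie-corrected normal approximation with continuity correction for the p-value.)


Step 1: Combine and sort all 11 observations; assign midranks.
sorted (value, group): (9,X), (10,Y), (11,X), (12,X), (13,Y), (17,X), (20,Y), (25,X), (25,Y), (27,Y), (29,X)
ranks: 9->1, 10->2, 11->3, 12->4, 13->5, 17->6, 20->7, 25->8.5, 25->8.5, 27->10, 29->11
Step 2: Rank sum for X: R1 = 1 + 3 + 4 + 6 + 8.5 + 11 = 33.5.
Step 3: U_X = R1 - n1(n1+1)/2 = 33.5 - 6*7/2 = 33.5 - 21 = 12.5.
       U_Y = n1*n2 - U_X = 30 - 12.5 = 17.5.
Step 4: Ties are present, so use the tie-corrected normal approximation (with continuity correction) for the p-value.
Step 5: p-value = 0.714379; compare to alpha = 0.1. fail to reject H0.

U_X = 12.5, p = 0.714379, fail to reject H0 at alpha = 0.1.


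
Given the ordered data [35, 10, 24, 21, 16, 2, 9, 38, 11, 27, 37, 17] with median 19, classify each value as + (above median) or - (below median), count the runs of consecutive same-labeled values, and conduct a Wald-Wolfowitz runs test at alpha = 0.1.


Step 1: Compute median = 19; label A = above, B = below.
Labels in order: ABAABBBABAAB  (n_A = 6, n_B = 6)
Step 2: Count runs R = 8.
Step 3: Under H0 (random ordering), E[R] = 2*n_A*n_B/(n_A+n_B) + 1 = 2*6*6/12 + 1 = 7.0000.
        Var[R] = 2*n_A*n_B*(2*n_A*n_B - n_A - n_B) / ((n_A+n_B)^2 * (n_A+n_B-1)) = 4320/1584 = 2.7273.
        SD[R] = 1.6514.
Step 4: Continuity-corrected z = (R - 0.5 - E[R]) / SD[R] = (8 - 0.5 - 7.0000) / 1.6514 = 0.3028.
Step 5: Two-sided p-value via normal approximation = 2*(1 - Phi(|z|)) = 0.762069.
Step 6: alpha = 0.1. fail to reject H0.

R = 8, z = 0.3028, p = 0.762069, fail to reject H0.


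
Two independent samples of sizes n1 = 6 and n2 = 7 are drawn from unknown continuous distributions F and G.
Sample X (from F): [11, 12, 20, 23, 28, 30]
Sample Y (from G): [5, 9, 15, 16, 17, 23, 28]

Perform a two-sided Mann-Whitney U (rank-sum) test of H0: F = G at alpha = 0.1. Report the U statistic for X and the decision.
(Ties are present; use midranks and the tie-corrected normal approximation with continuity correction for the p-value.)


Step 1: Combine and sort all 13 observations; assign midranks.
sorted (value, group): (5,Y), (9,Y), (11,X), (12,X), (15,Y), (16,Y), (17,Y), (20,X), (23,X), (23,Y), (28,X), (28,Y), (30,X)
ranks: 5->1, 9->2, 11->3, 12->4, 15->5, 16->6, 17->7, 20->8, 23->9.5, 23->9.5, 28->11.5, 28->11.5, 30->13
Step 2: Rank sum for X: R1 = 3 + 4 + 8 + 9.5 + 11.5 + 13 = 49.
Step 3: U_X = R1 - n1(n1+1)/2 = 49 - 6*7/2 = 49 - 21 = 28.
       U_Y = n1*n2 - U_X = 42 - 28 = 14.
Step 4: Ties are present, so use the tie-corrected normal approximation (with continuity correction) for the p-value.
Step 5: p-value = 0.351785; compare to alpha = 0.1. fail to reject H0.

U_X = 28, p = 0.351785, fail to reject H0 at alpha = 0.1.


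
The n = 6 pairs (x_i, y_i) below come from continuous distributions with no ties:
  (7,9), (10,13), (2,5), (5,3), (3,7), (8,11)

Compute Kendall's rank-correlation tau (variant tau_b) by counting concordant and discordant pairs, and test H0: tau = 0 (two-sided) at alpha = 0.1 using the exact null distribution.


Step 1: Enumerate the 15 unordered pairs (i,j) with i<j and classify each by sign(x_j-x_i) * sign(y_j-y_i).
  (1,2):dx=+3,dy=+4->C; (1,3):dx=-5,dy=-4->C; (1,4):dx=-2,dy=-6->C; (1,5):dx=-4,dy=-2->C
  (1,6):dx=+1,dy=+2->C; (2,3):dx=-8,dy=-8->C; (2,4):dx=-5,dy=-10->C; (2,5):dx=-7,dy=-6->C
  (2,6):dx=-2,dy=-2->C; (3,4):dx=+3,dy=-2->D; (3,5):dx=+1,dy=+2->C; (3,6):dx=+6,dy=+6->C
  (4,5):dx=-2,dy=+4->D; (4,6):dx=+3,dy=+8->C; (5,6):dx=+5,dy=+4->C
Step 2: C = 13, D = 2, total pairs = 15.
Step 3: tau = (C - D)/(n(n-1)/2) = (13 - 2)/15 = 0.733333.
Step 4: Exact two-sided p-value (enumerate n! = 720 permutations of y under H0): p = 0.055556.
Step 5: alpha = 0.1. reject H0.

tau_b = 0.7333 (C=13, D=2), p = 0.055556, reject H0.


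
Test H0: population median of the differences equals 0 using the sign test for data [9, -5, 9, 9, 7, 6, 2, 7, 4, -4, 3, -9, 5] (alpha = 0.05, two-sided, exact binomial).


Step 1: Discard zero differences. Original n = 13; n_eff = number of nonzero differences = 13.
Nonzero differences (with sign): +9, -5, +9, +9, +7, +6, +2, +7, +4, -4, +3, -9, +5
Step 2: Count signs: positive = 10, negative = 3.
Step 3: Under H0: P(positive) = 0.5, so the number of positives S ~ Bin(13, 0.5).
Step 4: Two-sided exact p-value = sum of Bin(13,0.5) probabilities at or below the observed probability = 0.092285.
Step 5: alpha = 0.05. fail to reject H0.

n_eff = 13, pos = 10, neg = 3, p = 0.092285, fail to reject H0.


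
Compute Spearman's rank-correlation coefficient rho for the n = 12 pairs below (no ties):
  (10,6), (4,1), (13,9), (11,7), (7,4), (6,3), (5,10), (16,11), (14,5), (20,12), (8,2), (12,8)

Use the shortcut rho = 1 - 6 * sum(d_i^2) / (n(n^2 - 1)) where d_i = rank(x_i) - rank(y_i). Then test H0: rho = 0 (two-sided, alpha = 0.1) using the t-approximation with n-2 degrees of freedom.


Step 1: Rank x and y separately (midranks; no ties here).
rank(x): 10->6, 4->1, 13->9, 11->7, 7->4, 6->3, 5->2, 16->11, 14->10, 20->12, 8->5, 12->8
rank(y): 6->6, 1->1, 9->9, 7->7, 4->4, 3->3, 10->10, 11->11, 5->5, 12->12, 2->2, 8->8
Step 2: d_i = R_x(i) - R_y(i); compute d_i^2.
  (6-6)^2=0, (1-1)^2=0, (9-9)^2=0, (7-7)^2=0, (4-4)^2=0, (3-3)^2=0, (2-10)^2=64, (11-11)^2=0, (10-5)^2=25, (12-12)^2=0, (5-2)^2=9, (8-8)^2=0
sum(d^2) = 98.
Step 3: rho = 1 - 6*98 / (12*(12^2 - 1)) = 1 - 588/1716 = 0.657343.
Step 4: Under H0, t = rho * sqrt((n-2)/(1-rho^2)) = 2.7584 ~ t(10).
Step 5: Two-sided p-value from the t-distribution with 10 df = 0.020185.
Step 6: alpha = 0.1. reject H0.

rho = 0.6573, p = 0.020185, reject H0 at alpha = 0.1.


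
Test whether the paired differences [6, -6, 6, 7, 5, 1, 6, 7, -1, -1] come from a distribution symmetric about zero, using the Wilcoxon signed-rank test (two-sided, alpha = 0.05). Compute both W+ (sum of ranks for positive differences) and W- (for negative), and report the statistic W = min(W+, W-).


Step 1: Drop any zero differences (none here) and take |d_i|.
|d| = [6, 6, 6, 7, 5, 1, 6, 7, 1, 1]
Step 2: Midrank |d_i| (ties get averaged ranks).
ranks: |6|->6.5, |6|->6.5, |6|->6.5, |7|->9.5, |5|->4, |1|->2, |6|->6.5, |7|->9.5, |1|->2, |1|->2
Step 3: Attach original signs; sum ranks with positive sign and with negative sign.
W+ = 6.5 + 6.5 + 9.5 + 4 + 2 + 6.5 + 9.5 = 44.5
W- = 6.5 + 2 + 2 = 10.5
(Check: W+ + W- = 55 should equal n(n+1)/2 = 55.)
Step 4: Test statistic W = min(W+, W-) = 10.5.
Step 5: Ties in |d|, so use the tie-corrected normal approximation.
        E[W] = n(n+1)/4 = 10*11/4 = 27.5.
        Tie groups: |d|=1 (t=3), |d|=6 (t=4), |d|=7 (t=2); sum(t^3 - t) = 90.
        Var[W] = n(n+1)(2n+1)/24 - sum(t^3-t)/48 = 2310/24 - 90/48 = 94.375.
        z = (W - E[W]) / sqrt(Var[W]) = (10.5 - 27.5) / 9.7147 = -1.7499.
        Two-sided p = 2*Phi(z) = 0.080131.
Step 6: alpha = 0.05. fail to reject H0.

W+ = 44.5, W- = 10.5, W = min = 10.5, p = 0.080131, fail to reject H0.


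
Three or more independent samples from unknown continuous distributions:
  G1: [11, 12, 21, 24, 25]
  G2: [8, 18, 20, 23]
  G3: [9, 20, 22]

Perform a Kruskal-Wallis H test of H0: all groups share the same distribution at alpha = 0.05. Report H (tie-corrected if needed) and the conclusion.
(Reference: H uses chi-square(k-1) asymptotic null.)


Step 1: Combine all N = 12 observations and assign midranks.
sorted (value, group, rank): (8,G2,1), (9,G3,2), (11,G1,3), (12,G1,4), (18,G2,5), (20,G2,6.5), (20,G3,6.5), (21,G1,8), (22,G3,9), (23,G2,10), (24,G1,11), (25,G1,12)
Step 2: Sum ranks within each group.
R_1 = 38 (n_1 = 5)
R_2 = 22.5 (n_2 = 4)
R_3 = 17.5 (n_3 = 3)
Step 3: H = 12/(N(N+1)) * sum(R_i^2/n_i) - 3(N+1)
     = 12/(12*13) * (38^2/5 + 22.5^2/4 + 17.5^2/3) - 3*13
     = 0.076923 * 517.446 - 39
     = 0.803526.
Step 4: Ties present; correction factor C = 1 - 6/(12^3 - 12) = 0.996503. Corrected H = 0.803526 / 0.996503 = 0.806345.
Step 5: Under H0, H ~ chi^2(2); p-value = 0.668197.
Step 6: alpha = 0.05. fail to reject H0.

H = 0.8063, df = 2, p = 0.668197, fail to reject H0.


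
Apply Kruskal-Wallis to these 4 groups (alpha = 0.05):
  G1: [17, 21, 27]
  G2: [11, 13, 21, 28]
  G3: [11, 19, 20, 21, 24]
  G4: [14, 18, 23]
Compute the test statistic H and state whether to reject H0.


Step 1: Combine all N = 15 observations and assign midranks.
sorted (value, group, rank): (11,G2,1.5), (11,G3,1.5), (13,G2,3), (14,G4,4), (17,G1,5), (18,G4,6), (19,G3,7), (20,G3,8), (21,G1,10), (21,G2,10), (21,G3,10), (23,G4,12), (24,G3,13), (27,G1,14), (28,G2,15)
Step 2: Sum ranks within each group.
R_1 = 29 (n_1 = 3)
R_2 = 29.5 (n_2 = 4)
R_3 = 39.5 (n_3 = 5)
R_4 = 22 (n_4 = 3)
Step 3: H = 12/(N(N+1)) * sum(R_i^2/n_i) - 3(N+1)
     = 12/(15*16) * (29^2/3 + 29.5^2/4 + 39.5^2/5 + 22^2/3) - 3*16
     = 0.050000 * 971.279 - 48
     = 0.563958.
Step 4: Ties present; correction factor C = 1 - 30/(15^3 - 15) = 0.991071. Corrected H = 0.563958 / 0.991071 = 0.569039.
Step 5: Under H0, H ~ chi^2(3); p-value = 0.903482.
Step 6: alpha = 0.05. fail to reject H0.

H = 0.5690, df = 3, p = 0.903482, fail to reject H0.


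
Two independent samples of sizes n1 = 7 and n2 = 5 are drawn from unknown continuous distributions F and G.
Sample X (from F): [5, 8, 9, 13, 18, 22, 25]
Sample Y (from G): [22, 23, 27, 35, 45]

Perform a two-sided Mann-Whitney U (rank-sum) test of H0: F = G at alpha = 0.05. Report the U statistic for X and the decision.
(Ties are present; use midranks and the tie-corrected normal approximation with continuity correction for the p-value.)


Step 1: Combine and sort all 12 observations; assign midranks.
sorted (value, group): (5,X), (8,X), (9,X), (13,X), (18,X), (22,X), (22,Y), (23,Y), (25,X), (27,Y), (35,Y), (45,Y)
ranks: 5->1, 8->2, 9->3, 13->4, 18->5, 22->6.5, 22->6.5, 23->8, 25->9, 27->10, 35->11, 45->12
Step 2: Rank sum for X: R1 = 1 + 2 + 3 + 4 + 5 + 6.5 + 9 = 30.5.
Step 3: U_X = R1 - n1(n1+1)/2 = 30.5 - 7*8/2 = 30.5 - 28 = 2.5.
       U_Y = n1*n2 - U_X = 35 - 2.5 = 32.5.
Step 4: Ties are present, so use the tie-corrected normal approximation (with continuity correction) for the p-value.
Step 5: p-value = 0.018328; compare to alpha = 0.05. reject H0.

U_X = 2.5, p = 0.018328, reject H0 at alpha = 0.05.


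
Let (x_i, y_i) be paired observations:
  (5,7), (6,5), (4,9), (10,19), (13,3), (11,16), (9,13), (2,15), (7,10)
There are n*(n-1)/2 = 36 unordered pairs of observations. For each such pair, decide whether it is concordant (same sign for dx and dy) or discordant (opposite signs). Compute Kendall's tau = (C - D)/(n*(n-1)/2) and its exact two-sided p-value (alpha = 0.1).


Step 1: Enumerate the 36 unordered pairs (i,j) with i<j and classify each by sign(x_j-x_i) * sign(y_j-y_i).
  (1,2):dx=+1,dy=-2->D; (1,3):dx=-1,dy=+2->D; (1,4):dx=+5,dy=+12->C; (1,5):dx=+8,dy=-4->D
  (1,6):dx=+6,dy=+9->C; (1,7):dx=+4,dy=+6->C; (1,8):dx=-3,dy=+8->D; (1,9):dx=+2,dy=+3->C
  (2,3):dx=-2,dy=+4->D; (2,4):dx=+4,dy=+14->C; (2,5):dx=+7,dy=-2->D; (2,6):dx=+5,dy=+11->C
  (2,7):dx=+3,dy=+8->C; (2,8):dx=-4,dy=+10->D; (2,9):dx=+1,dy=+5->C; (3,4):dx=+6,dy=+10->C
  (3,5):dx=+9,dy=-6->D; (3,6):dx=+7,dy=+7->C; (3,7):dx=+5,dy=+4->C; (3,8):dx=-2,dy=+6->D
  (3,9):dx=+3,dy=+1->C; (4,5):dx=+3,dy=-16->D; (4,6):dx=+1,dy=-3->D; (4,7):dx=-1,dy=-6->C
  (4,8):dx=-8,dy=-4->C; (4,9):dx=-3,dy=-9->C; (5,6):dx=-2,dy=+13->D; (5,7):dx=-4,dy=+10->D
  (5,8):dx=-11,dy=+12->D; (5,9):dx=-6,dy=+7->D; (6,7):dx=-2,dy=-3->C; (6,8):dx=-9,dy=-1->C
  (6,9):dx=-4,dy=-6->C; (7,8):dx=-7,dy=+2->D; (7,9):dx=-2,dy=-3->C; (8,9):dx=+5,dy=-5->D
Step 2: C = 19, D = 17, total pairs = 36.
Step 3: tau = (C - D)/(n(n-1)/2) = (19 - 17)/36 = 0.055556.
Step 4: Exact two-sided p-value (enumerate n! = 362880 permutations of y under H0): p = 0.919455.
Step 5: alpha = 0.1. fail to reject H0.

tau_b = 0.0556 (C=19, D=17), p = 0.919455, fail to reject H0.


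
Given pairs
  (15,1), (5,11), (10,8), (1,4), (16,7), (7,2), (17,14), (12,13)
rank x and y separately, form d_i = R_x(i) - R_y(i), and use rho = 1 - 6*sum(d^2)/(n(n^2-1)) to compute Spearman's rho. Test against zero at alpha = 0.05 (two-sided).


Step 1: Rank x and y separately (midranks; no ties here).
rank(x): 15->6, 5->2, 10->4, 1->1, 16->7, 7->3, 17->8, 12->5
rank(y): 1->1, 11->6, 8->5, 4->3, 7->4, 2->2, 14->8, 13->7
Step 2: d_i = R_x(i) - R_y(i); compute d_i^2.
  (6-1)^2=25, (2-6)^2=16, (4-5)^2=1, (1-3)^2=4, (7-4)^2=9, (3-2)^2=1, (8-8)^2=0, (5-7)^2=4
sum(d^2) = 60.
Step 3: rho = 1 - 6*60 / (8*(8^2 - 1)) = 1 - 360/504 = 0.285714.
Step 4: Under H0, t = rho * sqrt((n-2)/(1-rho^2)) = 0.7303 ~ t(6).
Step 5: Two-sided p-value from the t-distribution with 6 df = 0.492726.
Step 6: alpha = 0.05. fail to reject H0.

rho = 0.2857, p = 0.492726, fail to reject H0 at alpha = 0.05.


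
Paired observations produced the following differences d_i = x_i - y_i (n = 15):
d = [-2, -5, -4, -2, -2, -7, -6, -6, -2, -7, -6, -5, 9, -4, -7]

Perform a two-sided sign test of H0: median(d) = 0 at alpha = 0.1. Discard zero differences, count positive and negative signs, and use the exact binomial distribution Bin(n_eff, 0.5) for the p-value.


Step 1: Discard zero differences. Original n = 15; n_eff = number of nonzero differences = 15.
Nonzero differences (with sign): -2, -5, -4, -2, -2, -7, -6, -6, -2, -7, -6, -5, +9, -4, -7
Step 2: Count signs: positive = 1, negative = 14.
Step 3: Under H0: P(positive) = 0.5, so the number of positives S ~ Bin(15, 0.5).
Step 4: Two-sided exact p-value = sum of Bin(15,0.5) probabilities at or below the observed probability = 0.000977.
Step 5: alpha = 0.1. reject H0.

n_eff = 15, pos = 1, neg = 14, p = 0.000977, reject H0.


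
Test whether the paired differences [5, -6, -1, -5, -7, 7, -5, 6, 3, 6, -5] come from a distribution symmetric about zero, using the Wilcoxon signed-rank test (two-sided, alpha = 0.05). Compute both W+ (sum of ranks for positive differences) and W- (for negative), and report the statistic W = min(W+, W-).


Step 1: Drop any zero differences (none here) and take |d_i|.
|d| = [5, 6, 1, 5, 7, 7, 5, 6, 3, 6, 5]
Step 2: Midrank |d_i| (ties get averaged ranks).
ranks: |5|->4.5, |6|->8, |1|->1, |5|->4.5, |7|->10.5, |7|->10.5, |5|->4.5, |6|->8, |3|->2, |6|->8, |5|->4.5
Step 3: Attach original signs; sum ranks with positive sign and with negative sign.
W+ = 4.5 + 10.5 + 8 + 2 + 8 = 33
W- = 8 + 1 + 4.5 + 10.5 + 4.5 + 4.5 = 33
(Check: W+ + W- = 66 should equal n(n+1)/2 = 66.)
Step 4: Test statistic W = min(W+, W-) = 33.
Step 5: Ties in |d|, so use the tie-corrected normal approximation.
        E[W] = n(n+1)/4 = 11*12/4 = 33.
        Tie groups: |d|=5 (t=4), |d|=6 (t=3), |d|=7 (t=2); sum(t^3 - t) = 90.
        Var[W] = n(n+1)(2n+1)/24 - sum(t^3-t)/48 = 3036/24 - 90/48 = 124.625.
        z = (W - E[W]) / sqrt(Var[W]) = (33 - 33) / 11.1636 = 0.0000.
        Two-sided p = 2*Phi(z) = 1.000000.
Step 6: alpha = 0.05. fail to reject H0.

W+ = 33, W- = 33, W = min = 33, p = 1.000000, fail to reject H0.


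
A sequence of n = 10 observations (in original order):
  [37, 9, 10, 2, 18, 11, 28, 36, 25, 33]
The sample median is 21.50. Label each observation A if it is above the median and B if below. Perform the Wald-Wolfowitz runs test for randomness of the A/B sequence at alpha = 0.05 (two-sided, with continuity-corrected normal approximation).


Step 1: Compute median = 21.50; label A = above, B = below.
Labels in order: ABBBBBAAAA  (n_A = 5, n_B = 5)
Step 2: Count runs R = 3.
Step 3: Under H0 (random ordering), E[R] = 2*n_A*n_B/(n_A+n_B) + 1 = 2*5*5/10 + 1 = 6.0000.
        Var[R] = 2*n_A*n_B*(2*n_A*n_B - n_A - n_B) / ((n_A+n_B)^2 * (n_A+n_B-1)) = 2000/900 = 2.2222.
        SD[R] = 1.4907.
Step 4: Continuity-corrected z = (R + 0.5 - E[R]) / SD[R] = (3 + 0.5 - 6.0000) / 1.4907 = -1.6771.
Step 5: Two-sided p-value via normal approximation = 2*(1 - Phi(|z|)) = 0.093533.
Step 6: alpha = 0.05. fail to reject H0.

R = 3, z = -1.6771, p = 0.093533, fail to reject H0.


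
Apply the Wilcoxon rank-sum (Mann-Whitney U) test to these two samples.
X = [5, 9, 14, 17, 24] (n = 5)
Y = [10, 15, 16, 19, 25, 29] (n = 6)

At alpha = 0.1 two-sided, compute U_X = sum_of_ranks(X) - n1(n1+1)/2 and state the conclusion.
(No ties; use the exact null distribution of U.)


Step 1: Combine and sort all 11 observations; assign midranks.
sorted (value, group): (5,X), (9,X), (10,Y), (14,X), (15,Y), (16,Y), (17,X), (19,Y), (24,X), (25,Y), (29,Y)
ranks: 5->1, 9->2, 10->3, 14->4, 15->5, 16->6, 17->7, 19->8, 24->9, 25->10, 29->11
Step 2: Rank sum for X: R1 = 1 + 2 + 4 + 7 + 9 = 23.
Step 3: U_X = R1 - n1(n1+1)/2 = 23 - 5*6/2 = 23 - 15 = 8.
       U_Y = n1*n2 - U_X = 30 - 8 = 22.
Step 4: No ties, so the exact null distribution of U (based on enumerating the C(11,5) = 462 equally likely rank assignments) gives the two-sided p-value.
Step 5: p-value = 0.246753; compare to alpha = 0.1. fail to reject H0.

U_X = 8, p = 0.246753, fail to reject H0 at alpha = 0.1.


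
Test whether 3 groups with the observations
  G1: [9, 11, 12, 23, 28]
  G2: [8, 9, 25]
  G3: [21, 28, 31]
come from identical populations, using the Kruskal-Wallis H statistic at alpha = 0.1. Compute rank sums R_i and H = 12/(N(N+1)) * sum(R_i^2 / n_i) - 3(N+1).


Step 1: Combine all N = 11 observations and assign midranks.
sorted (value, group, rank): (8,G2,1), (9,G1,2.5), (9,G2,2.5), (11,G1,4), (12,G1,5), (21,G3,6), (23,G1,7), (25,G2,8), (28,G1,9.5), (28,G3,9.5), (31,G3,11)
Step 2: Sum ranks within each group.
R_1 = 28 (n_1 = 5)
R_2 = 11.5 (n_2 = 3)
R_3 = 26.5 (n_3 = 3)
Step 3: H = 12/(N(N+1)) * sum(R_i^2/n_i) - 3(N+1)
     = 12/(11*12) * (28^2/5 + 11.5^2/3 + 26.5^2/3) - 3*12
     = 0.090909 * 434.967 - 36
     = 3.542424.
Step 4: Ties present; correction factor C = 1 - 12/(11^3 - 11) = 0.990909. Corrected H = 3.542424 / 0.990909 = 3.574924.
Step 5: Under H0, H ~ chi^2(2); p-value = 0.167384.
Step 6: alpha = 0.1. fail to reject H0.

H = 3.5749, df = 2, p = 0.167384, fail to reject H0.


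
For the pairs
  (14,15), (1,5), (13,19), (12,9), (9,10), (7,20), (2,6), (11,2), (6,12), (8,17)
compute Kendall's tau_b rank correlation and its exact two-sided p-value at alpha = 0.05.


Step 1: Enumerate the 45 unordered pairs (i,j) with i<j and classify each by sign(x_j-x_i) * sign(y_j-y_i).
  (1,2):dx=-13,dy=-10->C; (1,3):dx=-1,dy=+4->D; (1,4):dx=-2,dy=-6->C; (1,5):dx=-5,dy=-5->C
  (1,6):dx=-7,dy=+5->D; (1,7):dx=-12,dy=-9->C; (1,8):dx=-3,dy=-13->C; (1,9):dx=-8,dy=-3->C
  (1,10):dx=-6,dy=+2->D; (2,3):dx=+12,dy=+14->C; (2,4):dx=+11,dy=+4->C; (2,5):dx=+8,dy=+5->C
  (2,6):dx=+6,dy=+15->C; (2,7):dx=+1,dy=+1->C; (2,8):dx=+10,dy=-3->D; (2,9):dx=+5,dy=+7->C
  (2,10):dx=+7,dy=+12->C; (3,4):dx=-1,dy=-10->C; (3,5):dx=-4,dy=-9->C; (3,6):dx=-6,dy=+1->D
  (3,7):dx=-11,dy=-13->C; (3,8):dx=-2,dy=-17->C; (3,9):dx=-7,dy=-7->C; (3,10):dx=-5,dy=-2->C
  (4,5):dx=-3,dy=+1->D; (4,6):dx=-5,dy=+11->D; (4,7):dx=-10,dy=-3->C; (4,8):dx=-1,dy=-7->C
  (4,9):dx=-6,dy=+3->D; (4,10):dx=-4,dy=+8->D; (5,6):dx=-2,dy=+10->D; (5,7):dx=-7,dy=-4->C
  (5,8):dx=+2,dy=-8->D; (5,9):dx=-3,dy=+2->D; (5,10):dx=-1,dy=+7->D; (6,7):dx=-5,dy=-14->C
  (6,8):dx=+4,dy=-18->D; (6,9):dx=-1,dy=-8->C; (6,10):dx=+1,dy=-3->D; (7,8):dx=+9,dy=-4->D
  (7,9):dx=+4,dy=+6->C; (7,10):dx=+6,dy=+11->C; (8,9):dx=-5,dy=+10->D; (8,10):dx=-3,dy=+15->D
  (9,10):dx=+2,dy=+5->C
Step 2: C = 27, D = 18, total pairs = 45.
Step 3: tau = (C - D)/(n(n-1)/2) = (27 - 18)/45 = 0.200000.
Step 4: Exact two-sided p-value (enumerate n! = 3628800 permutations of y under H0): p = 0.484313.
Step 5: alpha = 0.05. fail to reject H0.

tau_b = 0.2000 (C=27, D=18), p = 0.484313, fail to reject H0.


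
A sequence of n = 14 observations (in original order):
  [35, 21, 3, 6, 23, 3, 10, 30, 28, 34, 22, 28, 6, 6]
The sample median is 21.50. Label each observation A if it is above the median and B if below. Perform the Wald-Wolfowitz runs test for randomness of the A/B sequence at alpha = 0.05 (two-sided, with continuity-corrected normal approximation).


Step 1: Compute median = 21.50; label A = above, B = below.
Labels in order: ABBBABBAAAAABB  (n_A = 7, n_B = 7)
Step 2: Count runs R = 6.
Step 3: Under H0 (random ordering), E[R] = 2*n_A*n_B/(n_A+n_B) + 1 = 2*7*7/14 + 1 = 8.0000.
        Var[R] = 2*n_A*n_B*(2*n_A*n_B - n_A - n_B) / ((n_A+n_B)^2 * (n_A+n_B-1)) = 8232/2548 = 3.2308.
        SD[R] = 1.7974.
Step 4: Continuity-corrected z = (R + 0.5 - E[R]) / SD[R] = (6 + 0.5 - 8.0000) / 1.7974 = -0.8345.
Step 5: Two-sided p-value via normal approximation = 2*(1 - Phi(|z|)) = 0.403986.
Step 6: alpha = 0.05. fail to reject H0.

R = 6, z = -0.8345, p = 0.403986, fail to reject H0.


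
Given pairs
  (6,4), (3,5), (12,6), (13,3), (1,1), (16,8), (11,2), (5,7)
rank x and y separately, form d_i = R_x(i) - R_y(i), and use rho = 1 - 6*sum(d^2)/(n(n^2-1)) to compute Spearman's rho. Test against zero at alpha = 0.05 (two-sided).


Step 1: Rank x and y separately (midranks; no ties here).
rank(x): 6->4, 3->2, 12->6, 13->7, 1->1, 16->8, 11->5, 5->3
rank(y): 4->4, 5->5, 6->6, 3->3, 1->1, 8->8, 2->2, 7->7
Step 2: d_i = R_x(i) - R_y(i); compute d_i^2.
  (4-4)^2=0, (2-5)^2=9, (6-6)^2=0, (7-3)^2=16, (1-1)^2=0, (8-8)^2=0, (5-2)^2=9, (3-7)^2=16
sum(d^2) = 50.
Step 3: rho = 1 - 6*50 / (8*(8^2 - 1)) = 1 - 300/504 = 0.404762.
Step 4: Under H0, t = rho * sqrt((n-2)/(1-rho^2)) = 1.0842 ~ t(6).
Step 5: Two-sided p-value from the t-distribution with 6 df = 0.319889.
Step 6: alpha = 0.05. fail to reject H0.

rho = 0.4048, p = 0.319889, fail to reject H0 at alpha = 0.05.


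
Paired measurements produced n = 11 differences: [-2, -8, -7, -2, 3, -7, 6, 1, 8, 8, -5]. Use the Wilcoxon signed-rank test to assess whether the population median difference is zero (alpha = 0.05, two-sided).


Step 1: Drop any zero differences (none here) and take |d_i|.
|d| = [2, 8, 7, 2, 3, 7, 6, 1, 8, 8, 5]
Step 2: Midrank |d_i| (ties get averaged ranks).
ranks: |2|->2.5, |8|->10, |7|->7.5, |2|->2.5, |3|->4, |7|->7.5, |6|->6, |1|->1, |8|->10, |8|->10, |5|->5
Step 3: Attach original signs; sum ranks with positive sign and with negative sign.
W+ = 4 + 6 + 1 + 10 + 10 = 31
W- = 2.5 + 10 + 7.5 + 2.5 + 7.5 + 5 = 35
(Check: W+ + W- = 66 should equal n(n+1)/2 = 66.)
Step 4: Test statistic W = min(W+, W-) = 31.
Step 5: Ties in |d|, so use the tie-corrected normal approximation.
        E[W] = n(n+1)/4 = 11*12/4 = 33.
        Tie groups: |d|=2 (t=2), |d|=7 (t=2), |d|=8 (t=3); sum(t^3 - t) = 36.
        Var[W] = n(n+1)(2n+1)/24 - sum(t^3-t)/48 = 3036/24 - 36/48 = 125.75.
        z = (W - E[W]) / sqrt(Var[W]) = (31 - 33) / 11.2138 = -0.1784.
        Two-sided p = 2*Phi(z) = 0.858447.
Step 6: alpha = 0.05. fail to reject H0.

W+ = 31, W- = 35, W = min = 31, p = 0.858447, fail to reject H0.


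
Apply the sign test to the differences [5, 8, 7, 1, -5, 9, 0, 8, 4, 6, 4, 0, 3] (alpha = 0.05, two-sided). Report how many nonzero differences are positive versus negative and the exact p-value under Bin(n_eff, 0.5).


Step 1: Discard zero differences. Original n = 13; n_eff = number of nonzero differences = 11.
Nonzero differences (with sign): +5, +8, +7, +1, -5, +9, +8, +4, +6, +4, +3
Step 2: Count signs: positive = 10, negative = 1.
Step 3: Under H0: P(positive) = 0.5, so the number of positives S ~ Bin(11, 0.5).
Step 4: Two-sided exact p-value = sum of Bin(11,0.5) probabilities at or below the observed probability = 0.011719.
Step 5: alpha = 0.05. reject H0.

n_eff = 11, pos = 10, neg = 1, p = 0.011719, reject H0.


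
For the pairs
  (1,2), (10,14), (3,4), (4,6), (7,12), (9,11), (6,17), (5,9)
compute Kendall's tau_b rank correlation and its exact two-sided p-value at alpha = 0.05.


Step 1: Enumerate the 28 unordered pairs (i,j) with i<j and classify each by sign(x_j-x_i) * sign(y_j-y_i).
  (1,2):dx=+9,dy=+12->C; (1,3):dx=+2,dy=+2->C; (1,4):dx=+3,dy=+4->C; (1,5):dx=+6,dy=+10->C
  (1,6):dx=+8,dy=+9->C; (1,7):dx=+5,dy=+15->C; (1,8):dx=+4,dy=+7->C; (2,3):dx=-7,dy=-10->C
  (2,4):dx=-6,dy=-8->C; (2,5):dx=-3,dy=-2->C; (2,6):dx=-1,dy=-3->C; (2,7):dx=-4,dy=+3->D
  (2,8):dx=-5,dy=-5->C; (3,4):dx=+1,dy=+2->C; (3,5):dx=+4,dy=+8->C; (3,6):dx=+6,dy=+7->C
  (3,7):dx=+3,dy=+13->C; (3,8):dx=+2,dy=+5->C; (4,5):dx=+3,dy=+6->C; (4,6):dx=+5,dy=+5->C
  (4,7):dx=+2,dy=+11->C; (4,8):dx=+1,dy=+3->C; (5,6):dx=+2,dy=-1->D; (5,7):dx=-1,dy=+5->D
  (5,8):dx=-2,dy=-3->C; (6,7):dx=-3,dy=+6->D; (6,8):dx=-4,dy=-2->C; (7,8):dx=-1,dy=-8->C
Step 2: C = 24, D = 4, total pairs = 28.
Step 3: tau = (C - D)/(n(n-1)/2) = (24 - 4)/28 = 0.714286.
Step 4: Exact two-sided p-value (enumerate n! = 40320 permutations of y under H0): p = 0.014137.
Step 5: alpha = 0.05. reject H0.

tau_b = 0.7143 (C=24, D=4), p = 0.014137, reject H0.


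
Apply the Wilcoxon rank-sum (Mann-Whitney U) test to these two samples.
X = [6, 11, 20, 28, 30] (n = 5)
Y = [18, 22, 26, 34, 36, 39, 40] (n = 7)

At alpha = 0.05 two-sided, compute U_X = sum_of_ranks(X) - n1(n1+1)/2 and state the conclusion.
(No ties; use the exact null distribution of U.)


Step 1: Combine and sort all 12 observations; assign midranks.
sorted (value, group): (6,X), (11,X), (18,Y), (20,X), (22,Y), (26,Y), (28,X), (30,X), (34,Y), (36,Y), (39,Y), (40,Y)
ranks: 6->1, 11->2, 18->3, 20->4, 22->5, 26->6, 28->7, 30->8, 34->9, 36->10, 39->11, 40->12
Step 2: Rank sum for X: R1 = 1 + 2 + 4 + 7 + 8 = 22.
Step 3: U_X = R1 - n1(n1+1)/2 = 22 - 5*6/2 = 22 - 15 = 7.
       U_Y = n1*n2 - U_X = 35 - 7 = 28.
Step 4: No ties, so the exact null distribution of U (based on enumerating the C(12,5) = 792 equally likely rank assignments) gives the two-sided p-value.
Step 5: p-value = 0.106061; compare to alpha = 0.05. fail to reject H0.

U_X = 7, p = 0.106061, fail to reject H0 at alpha = 0.05.


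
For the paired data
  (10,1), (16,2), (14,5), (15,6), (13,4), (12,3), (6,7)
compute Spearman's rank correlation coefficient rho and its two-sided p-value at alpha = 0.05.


Step 1: Rank x and y separately (midranks; no ties here).
rank(x): 10->2, 16->7, 14->5, 15->6, 13->4, 12->3, 6->1
rank(y): 1->1, 2->2, 5->5, 6->6, 4->4, 3->3, 7->7
Step 2: d_i = R_x(i) - R_y(i); compute d_i^2.
  (2-1)^2=1, (7-2)^2=25, (5-5)^2=0, (6-6)^2=0, (4-4)^2=0, (3-3)^2=0, (1-7)^2=36
sum(d^2) = 62.
Step 3: rho = 1 - 6*62 / (7*(7^2 - 1)) = 1 - 372/336 = -0.107143.
Step 4: Under H0, t = rho * sqrt((n-2)/(1-rho^2)) = -0.2410 ~ t(5).
Step 5: Two-sided p-value from the t-distribution with 5 df = 0.819151.
Step 6: alpha = 0.05. fail to reject H0.

rho = -0.1071, p = 0.819151, fail to reject H0 at alpha = 0.05.


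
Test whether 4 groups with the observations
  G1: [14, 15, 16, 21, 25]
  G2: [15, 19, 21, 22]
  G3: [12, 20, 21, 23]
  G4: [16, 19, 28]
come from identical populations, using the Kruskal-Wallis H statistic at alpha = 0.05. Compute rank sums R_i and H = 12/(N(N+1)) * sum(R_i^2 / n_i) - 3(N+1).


Step 1: Combine all N = 16 observations and assign midranks.
sorted (value, group, rank): (12,G3,1), (14,G1,2), (15,G1,3.5), (15,G2,3.5), (16,G1,5.5), (16,G4,5.5), (19,G2,7.5), (19,G4,7.5), (20,G3,9), (21,G1,11), (21,G2,11), (21,G3,11), (22,G2,13), (23,G3,14), (25,G1,15), (28,G4,16)
Step 2: Sum ranks within each group.
R_1 = 37 (n_1 = 5)
R_2 = 35 (n_2 = 4)
R_3 = 35 (n_3 = 4)
R_4 = 29 (n_4 = 3)
Step 3: H = 12/(N(N+1)) * sum(R_i^2/n_i) - 3(N+1)
     = 12/(16*17) * (37^2/5 + 35^2/4 + 35^2/4 + 29^2/3) - 3*17
     = 0.044118 * 1166.63 - 51
     = 0.469118.
Step 4: Ties present; correction factor C = 1 - 42/(16^3 - 16) = 0.989706. Corrected H = 0.469118 / 0.989706 = 0.473997.
Step 5: Under H0, H ~ chi^2(3); p-value = 0.924566.
Step 6: alpha = 0.05. fail to reject H0.

H = 0.4740, df = 3, p = 0.924566, fail to reject H0.
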